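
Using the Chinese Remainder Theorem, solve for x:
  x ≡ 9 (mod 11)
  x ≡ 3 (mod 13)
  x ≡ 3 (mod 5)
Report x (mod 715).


Moduli 11, 13, 5 are pairwise coprime; by CRT there is a unique solution modulo M = 11 · 13 · 5 = 715.
Solve pairwise, accumulating the modulus:
  Start with x ≡ 9 (mod 11).
  Combine with x ≡ 3 (mod 13): since gcd(11, 13) = 1, we get a unique residue mod 143.
    Write x = 9 + 11·t and substitute into x ≡ 3 (mod 13): 11·t ≡ 3 − 9 = -6 (mod 13).
    Reduce coefficients mod 13: 11·t ≡ 7 (mod 13).
    The inverse of 11 mod 13 is 6 (since 11·6 = 66 = 5·13 + 1), so t ≡ 6·7 = 42 ≡ 3 (mod 13).
    Then x = 9 + 11·3 = 42, valid modulo lcm(11, 13) = 143: x ≡ 42 (mod 143).
  Combine with x ≡ 3 (mod 5): since gcd(143, 5) = 1, we get a unique residue mod 715.
    Write x = 42 + 143·t and substitute into x ≡ 3 (mod 5): 143·t ≡ 3 − 42 = -39 (mod 5).
    Reduce coefficients mod 5: 3·t ≡ 1 (mod 5).
    The inverse of 3 mod 5 is 2 (since 3·2 = 6 = 1·5 + 1), so t ≡ 2·1 = 2 ≡ 2 (mod 5).
    Then x = 42 + 143·2 = 328, valid modulo lcm(143, 5) = 715: x ≡ 328 (mod 715).
Verify: 328 mod 11 = 9 ✓, 328 mod 13 = 3 ✓, 328 mod 5 = 3 ✓.

x ≡ 328 (mod 715).


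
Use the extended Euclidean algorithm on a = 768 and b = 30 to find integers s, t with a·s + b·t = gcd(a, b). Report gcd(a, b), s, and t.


Euclidean algorithm on (768, 30) — divide until remainder is 0:
  768 = 25 · 30 + 18
  30 = 1 · 18 + 12
  18 = 1 · 12 + 6
  12 = 2 · 6 + 0
gcd(768, 30) = 6.
Track Bezout coefficients alongside the remainders: start with r₀ = 768 = a·1 + b·0 (s = 1, t = 0) and r₁ = 30 = a·0 + b·1 (s = 0, t = 1); each new remainder r_{k+1} = r_{k-1} − q_k·r_k inherits s_{k+1} = s_{k-1} − q_k·s_k, t_{k+1} = t_{k-1} − q_k·t_k, so r_k = a·s_k + b·t_k at every step:
  q = 25: r = 18, s = 1 − 25·0 = 1, t = 0 − 25·1 = -25  (check: 768·1 + 30·(-25) = 18)
  q = 1: r = 12, s = 0 − 1·1 = -1, t = 1 − 1·(-25) = 26  (check: 768·(-1) + 30·26 = 12)
  q = 1: r = 6, s = 1 − 1·(-1) = 2, t = -25 − 1·26 = -51  (check: 768·2 + 30·(-51) = 6)
The row with r = 6 (the gcd) gives the Bezout coefficients s = 2, t = -51.
Result: 768 · (2) + 30 · (-51) = 6.

gcd(768, 30) = 6; s = 2, t = -51 (check: 768·2 + 30·(-51) = 6).


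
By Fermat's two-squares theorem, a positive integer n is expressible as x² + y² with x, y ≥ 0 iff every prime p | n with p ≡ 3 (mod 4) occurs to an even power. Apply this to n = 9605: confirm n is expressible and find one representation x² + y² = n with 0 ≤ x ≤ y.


Step 1: Factor n = 9605 = 5 · 17 · 113.
Step 2: Check the mod-4 condition on each prime factor: 5 ≡ 1 (mod 4), exponent 1; 17 ≡ 1 (mod 4), exponent 1; 113 ≡ 1 (mod 4), exponent 1.
All primes ≡ 3 (mod 4) appear to even exponent (or don't appear), so by the two-squares theorem n IS expressible as a sum of two squares.
Step 3: Build a representation. Here n = 5 · 17 · 113 is a product of primes ≡ 1 (mod 4). Each prime p ≡ 1 (mod 4) is itself a sum of two squares; find a² by testing p − a² for a perfect square:
  5: 5 − 1² = 4 = 2² ⇒ 5 = 1² + 2².
  17: 17 − 1² = 16 = 4² ⇒ 17 = 1² + 4².
  113: 113 − 1² = 112, 113 − 2² = 109, 113 − 3² = 104, 113 − 4² = 97, 113 − 5² = 88, 113 − 6² = 77, 113 − 7² = 64 = 8² ⇒ 113 = 7² + 8².
  Combine using the Brahmagupta–Fibonacci identity (a² + b²)(c² + d²) = (ac − bd)² + (ad + bc)² = (ac + bd)² + (ad − bc)²:
  5 · 17 = 85: from (1² + 2²)(1² + 4²), take (1·1 − 2·4, 1·4 + 2·1) = (1 − 8, 4 + 2) = (-7, 6); dropping signs (only squares matter) gives (7, 6); check 7² + 6² = 49 + 36 = 85 ✓.
  85 · 113 = 9605: from (7² + 6²)(7² + 8²), take (7·7 − 6·8, 7·8 + 6·7) = (49 − 48, 56 + 42) = (1, 98); check 1² + 98² = 1 + 9604 = 9605 ✓.
Step 4: Order so x ≤ y and verify: 1² + 98² = 1 + 9604 = 9605 = n. ✓

n = 9605 = 1² + 98² (one valid representation with x ≤ y).


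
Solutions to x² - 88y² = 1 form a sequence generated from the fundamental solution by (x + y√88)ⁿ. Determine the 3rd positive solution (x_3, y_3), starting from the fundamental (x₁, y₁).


Step 1: Find the fundamental solution (x₁, y₁) of x² - 88y² = 1.
  Expand √88 as a continued fraction. a₀ = ⌊√88⌋ = 9; iterate m_{k+1} = d_k·a_k − m_k, d_{k+1} = (88 − m_{k+1}²)/d_k, a_{k+1} = ⌊(a₀ + m_{k+1})/d_{k+1}⌋ (starting m₀ = 0, d₀ = 1), with convergents p_k = a_k·p_{k-1} + p_{k-2}, q_k = a_k·q_{k-1} + q_{k-2} (p₋₁ = 1, q₋₁ = 0):
  k = 0: a₀ = 9; p₀/q₀ = 9/1; p₀² − 88·q₀² = 81 − 88 = -7.
  k = 1: m = 9, d = 7, a = ⌊(9 + 9)/7⌋ = 2; p/q = (2·9 + 1)/(2·1 + 0) = 19/2; p² − 88·q² = 361 − 352 = 9.
  k = 2: m = 5, d = 9, a = ⌊(9 + 5)/9⌋ = 1; p/q = (1·19 + 9)/(1·2 + 1) = 28/3; p² − 88·q² = 784 − 792 = -8.
  k = 3: m = 4, d = 8, a = ⌊(9 + 4)/8⌋ = 1; p/q = (1·28 + 19)/(1·3 + 2) = 47/5; p² − 88·q² = 2209 − 2200 = 9.
  k = 4: m = 4, d = 9, a = ⌊(9 + 4)/9⌋ = 1; p/q = (1·47 + 28)/(1·5 + 3) = 75/8; p² − 88·q² = 5625 − 5632 = -7.
  k = 5: m = 5, d = 7, a = ⌊(9 + 5)/7⌋ = 2; p/q = (2·75 + 47)/(2·8 + 5) = 197/21; p² − 88·q² = 38809 − 38808 = 1.
  The first convergent with p² − 88·q² = 1 gives the fundamental solution (x₁, y₁) = (197, 21).
Step 2: Apply the recurrence (x_{n+1}, y_{n+1}) = (x₁x_n + 88y₁y_n, x₁y_n + y₁x_n) repeatedly.
  From (x_1, y_1) = (197, 21): x_2 = 197·197 + 88·21·21 = 77617; y_2 = 197·21 + 21·197 = 8274.
  From (x_2, y_2) = (77617, 8274): x_3 = 197·77617 + 88·21·8274 = 30580901; y_3 = 197·8274 + 21·77617 = 3259935.
Step 3: Verify x_3² - 88·y_3² = 935191505971801 - 935191505971800 = 1 (should be 1). ✓

(x_1, y_1) = (197, 21); (x_3, y_3) = (30580901, 3259935).


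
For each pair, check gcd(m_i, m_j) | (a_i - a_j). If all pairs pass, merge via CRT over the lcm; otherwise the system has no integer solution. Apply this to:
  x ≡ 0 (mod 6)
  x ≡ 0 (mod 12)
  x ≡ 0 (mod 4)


Moduli 6, 12, 4 are not pairwise coprime, so CRT works modulo lcm(m_i) when all pairwise compatibility conditions hold.
Pairwise compatibility: gcd(m_i, m_j) must divide a_i - a_j for every pair.
Merge one congruence at a time:
  Start: x ≡ 0 (mod 6).
  Combine with x ≡ 0 (mod 12): gcd(6, 12) = 6; 0 - 0 = 0, which IS divisible by 6, so compatible.
    Write x = 0 + 6·t and substitute into x ≡ 0 (mod 12): 6·t ≡ 0 − 0 = 0 (mod 12).
    Divide the congruence (and modulus) by g = 6: 1·t ≡ 0 (mod 2).
    So t ≡ 0 (mod 2).
    Then x = 0 + 6·0 = 0, valid modulo lcm(6, 12) = 12: x ≡ 0 (mod 12).
  Combine with x ≡ 0 (mod 4): gcd(12, 4) = 4; 0 - 0 = 0, which IS divisible by 4, so compatible.
    Write x = 0 + 12·t and substitute into x ≡ 0 (mod 4): 12·t ≡ 0 − 0 = 0 (mod 4).
    Divide the congruence (and modulus) by g = 4: 3·t ≡ 0 (mod 1).
    Modulo 1 every t works; take t = 0.
    Then x = 0 + 12·0 = 0, valid modulo lcm(12, 4) = 12: x ≡ 0 (mod 12).
Verify: 0 mod 6 = 0, 0 mod 12 = 0, 0 mod 4 = 0.

x ≡ 0 (mod 12).


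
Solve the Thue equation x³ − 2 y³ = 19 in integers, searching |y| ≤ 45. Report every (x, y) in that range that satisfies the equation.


The equation is x³ - 2y³ = 19. For fixed y, x³ = 2·y³ + 19, so a solution requires the RHS to be a perfect cube.
Strategy: iterate y from -45 to 45, compute RHS = 2·y³ + 19, and check whether it is a (positive or negative) perfect cube.
Check small values of y:
  y = 0: RHS = 19 is not a perfect cube.
  y = 1: RHS = 21 is not a perfect cube.
  y = -1: RHS = 17 is not a perfect cube.
  y = 2: RHS = 35 is not a perfect cube.
  y = -2: RHS = 3 is not a perfect cube.
  y = 3: RHS = 73 is not a perfect cube.
  y = -3: RHS = -35 is not a perfect cube.
Continuing the search up to |y| = 45 finds no solutions either.
No (x, y) in the scanned range satisfies the equation.

No integer solutions with |y| ≤ 45.


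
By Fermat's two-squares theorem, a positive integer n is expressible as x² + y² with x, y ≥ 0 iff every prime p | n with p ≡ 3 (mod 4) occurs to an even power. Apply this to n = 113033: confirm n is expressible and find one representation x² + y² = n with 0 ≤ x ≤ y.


Step 1: Factor n = 113033 = 17 · 61 · 109.
Step 2: Check the mod-4 condition on each prime factor: 17 ≡ 1 (mod 4), exponent 1; 61 ≡ 1 (mod 4), exponent 1; 109 ≡ 1 (mod 4), exponent 1.
All primes ≡ 3 (mod 4) appear to even exponent (or don't appear), so by the two-squares theorem n IS expressible as a sum of two squares.
Step 3: Build a representation. Here n = 17 · 61 · 109 is a product of primes ≡ 1 (mod 4). Each prime p ≡ 1 (mod 4) is itself a sum of two squares; find a² by testing p − a² for a perfect square:
  17: 17 − 1² = 16 = 4² ⇒ 17 = 1² + 4².
  61: 61 − 1² = 60, 61 − 2² = 57, 61 − 3² = 52, 61 − 4² = 45, 61 − 5² = 36 = 6² ⇒ 61 = 5² + 6².
  109: 109 − 1² = 108, 109 − 2² = 105, 109 − 3² = 100 = 10² ⇒ 109 = 3² + 10².
  Combine using the Brahmagupta–Fibonacci identity (a² + b²)(c² + d²) = (ac − bd)² + (ad + bc)² = (ac + bd)² + (ad − bc)²:
  17 · 61 = 1037: from (1² + 4²)(5² + 6²), take (1·5 − 4·6, 1·6 + 4·5) = (5 − 24, 6 + 20) = (-19, 26); dropping signs (only squares matter) gives (19, 26); check 19² + 26² = 361 + 676 = 1037 ✓.
  1037 · 109 = 113033: from (19² + 26²)(3² + 10²), take (19·3 − 26·10, 19·10 + 26·3) = (57 − 260, 190 + 78) = (-203, 268); dropping signs (only squares matter) gives (203, 268); check 203² + 268² = 41209 + 71824 = 113033 ✓.
Step 4: Order so x ≤ y and verify: 203² + 268² = 41209 + 71824 = 113033 = n. ✓

n = 113033 = 203² + 268² (one valid representation with x ≤ y).


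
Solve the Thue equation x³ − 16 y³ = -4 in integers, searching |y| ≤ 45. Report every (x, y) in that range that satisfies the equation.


The equation is x³ - 16y³ = -4. For fixed y, x³ = 16·y³ − 4, so a solution requires the RHS to be a perfect cube.
Strategy: iterate y from -45 to 45, compute RHS = 16·y³ − 4, and check whether it is a (positive or negative) perfect cube.
Check small values of y:
  y = 0: RHS = -4 is not a perfect cube.
  y = 1: RHS = 12 is not a perfect cube.
  y = -1: RHS = -20 is not a perfect cube.
  y = 2: RHS = 124 is not a perfect cube.
  y = -2: RHS = -132 is not a perfect cube.
  y = 3: RHS = 428 is not a perfect cube.
  y = -3: RHS = -436 is not a perfect cube.
Continuing the search up to |y| = 45 finds no solutions either.
No (x, y) in the scanned range satisfies the equation.

No integer solutions with |y| ≤ 45.


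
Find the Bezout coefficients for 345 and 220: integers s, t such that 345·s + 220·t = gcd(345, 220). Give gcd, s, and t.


Euclidean algorithm on (345, 220) — divide until remainder is 0:
  345 = 1 · 220 + 125
  220 = 1 · 125 + 95
  125 = 1 · 95 + 30
  95 = 3 · 30 + 5
  30 = 6 · 5 + 0
gcd(345, 220) = 5.
Track Bezout coefficients alongside the remainders: start with r₀ = 345 = a·1 + b·0 (s = 1, t = 0) and r₁ = 220 = a·0 + b·1 (s = 0, t = 1); each new remainder r_{k+1} = r_{k-1} − q_k·r_k inherits s_{k+1} = s_{k-1} − q_k·s_k, t_{k+1} = t_{k-1} − q_k·t_k, so r_k = a·s_k + b·t_k at every step:
  q = 1: r = 125, s = 1 − 1·0 = 1, t = 0 − 1·1 = -1  (check: 345·1 + 220·(-1) = 125)
  q = 1: r = 95, s = 0 − 1·1 = -1, t = 1 − 1·(-1) = 2  (check: 345·(-1) + 220·2 = 95)
  q = 1: r = 30, s = 1 − 1·(-1) = 2, t = -1 − 1·2 = -3  (check: 345·2 + 220·(-3) = 30)
  q = 3: r = 5, s = -1 − 3·2 = -7, t = 2 − 3·(-3) = 11  (check: 345·(-7) + 220·11 = 5)
The row with r = 5 (the gcd) gives the Bezout coefficients s = -7, t = 11.
Result: 345 · (-7) + 220 · (11) = 5.

gcd(345, 220) = 5; s = -7, t = 11 (check: 345·(-7) + 220·11 = 5).


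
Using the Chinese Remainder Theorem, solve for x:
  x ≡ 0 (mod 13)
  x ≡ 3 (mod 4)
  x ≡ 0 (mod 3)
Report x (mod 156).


Moduli 13, 4, 3 are pairwise coprime; by CRT there is a unique solution modulo M = 13 · 4 · 3 = 156.
Solve pairwise, accumulating the modulus:
  Start with x ≡ 0 (mod 13).
  Combine with x ≡ 3 (mod 4): since gcd(13, 4) = 1, we get a unique residue mod 52.
    Write x = 0 + 13·t and substitute into x ≡ 3 (mod 4): 13·t ≡ 3 − 0 = 3 (mod 4).
    Reduce coefficients mod 4: 1·t ≡ 3 (mod 4).
    So t ≡ 3 (mod 4).
    Then x = 0 + 13·3 = 39, valid modulo lcm(13, 4) = 52: x ≡ 39 (mod 52).
  Combine with x ≡ 0 (mod 3): since gcd(52, 3) = 1, we get a unique residue mod 156.
    Write x = 39 + 52·t and substitute into x ≡ 0 (mod 3): 52·t ≡ 0 − 39 = -39 (mod 3).
    Reduce coefficients mod 3: 1·t ≡ 0 (mod 3).
    So t ≡ 0 (mod 3).
    Then x = 39 + 52·0 = 39, valid modulo lcm(52, 3) = 156: x ≡ 39 (mod 156).
Verify: 39 mod 13 = 0 ✓, 39 mod 4 = 3 ✓, 39 mod 3 = 0 ✓.

x ≡ 39 (mod 156).


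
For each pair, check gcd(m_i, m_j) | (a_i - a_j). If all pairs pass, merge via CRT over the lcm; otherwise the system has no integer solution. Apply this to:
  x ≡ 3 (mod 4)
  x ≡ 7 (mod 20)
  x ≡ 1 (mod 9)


Moduli 4, 20, 9 are not pairwise coprime, so CRT works modulo lcm(m_i) when all pairwise compatibility conditions hold.
Pairwise compatibility: gcd(m_i, m_j) must divide a_i - a_j for every pair.
Merge one congruence at a time:
  Start: x ≡ 3 (mod 4).
  Combine with x ≡ 7 (mod 20): gcd(4, 20) = 4; 7 - 3 = 4, which IS divisible by 4, so compatible.
    Write x = 3 + 4·t and substitute into x ≡ 7 (mod 20): 4·t ≡ 7 − 3 = 4 (mod 20).
    Divide the congruence (and modulus) by g = 4: 1·t ≡ 1 (mod 5).
    So t ≡ 1 (mod 5).
    Then x = 3 + 4·1 = 7, valid modulo lcm(4, 20) = 20: x ≡ 7 (mod 20).
  Combine with x ≡ 1 (mod 9): gcd(20, 9) = 1; 1 - 7 = -6, which IS divisible by 1, so compatible.
    Write x = 7 + 20·t and substitute into x ≡ 1 (mod 9): 20·t ≡ 1 − 7 = -6 (mod 9).
    Reduce coefficients mod 9: 2·t ≡ 3 (mod 9).
    The inverse of 2 mod 9 is 5 (since 2·5 = 10 = 1·9 + 1), so t ≡ 5·3 = 15 ≡ 6 (mod 9).
    Then x = 7 + 20·6 = 127, valid modulo lcm(20, 9) = 180: x ≡ 127 (mod 180).
Verify: 127 mod 4 = 3, 127 mod 20 = 7, 127 mod 9 = 1.

x ≡ 127 (mod 180).


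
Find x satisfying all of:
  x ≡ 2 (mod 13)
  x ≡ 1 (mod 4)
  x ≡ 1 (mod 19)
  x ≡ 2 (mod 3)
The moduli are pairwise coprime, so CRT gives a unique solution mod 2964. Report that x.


Product of moduli M = 13 · 4 · 19 · 3 = 2964.
Merge one congruence at a time:
  Start: x ≡ 2 (mod 13).
  Combine with x ≡ 1 (mod 4); new modulus lcm = 52.
    Write x = 2 + 13·t and substitute into x ≡ 1 (mod 4): 13·t ≡ 1 − 2 = -1 (mod 4).
    Reduce coefficients mod 4: 1·t ≡ 3 (mod 4).
    So t ≡ 3 (mod 4).
    Then x = 2 + 13·3 = 41, valid modulo lcm(13, 4) = 52: x ≡ 41 (mod 52).
  Combine with x ≡ 1 (mod 19); new modulus lcm = 988.
    Write x = 41 + 52·t and substitute into x ≡ 1 (mod 19): 52·t ≡ 1 − 41 = -40 (mod 19).
    Reduce coefficients mod 19: 14·t ≡ 17 (mod 19).
    The inverse of 14 mod 19 is 15 (since 14·15 = 210 = 11·19 + 1), so t ≡ 15·17 = 255 ≡ 8 (mod 19).
    Then x = 41 + 52·8 = 457, valid modulo lcm(52, 19) = 988: x ≡ 457 (mod 988).
  Combine with x ≡ 2 (mod 3); new modulus lcm = 2964.
    Write x = 457 + 988·t and substitute into x ≡ 2 (mod 3): 988·t ≡ 2 − 457 = -455 (mod 3).
    Reduce coefficients mod 3: 1·t ≡ 1 (mod 3).
    So t ≡ 1 (mod 3).
    Then x = 457 + 988·1 = 1445, valid modulo lcm(988, 3) = 2964: x ≡ 1445 (mod 2964).
Verify against each original: 1445 mod 13 = 2, 1445 mod 4 = 1, 1445 mod 19 = 1, 1445 mod 3 = 2.

x ≡ 1445 (mod 2964).


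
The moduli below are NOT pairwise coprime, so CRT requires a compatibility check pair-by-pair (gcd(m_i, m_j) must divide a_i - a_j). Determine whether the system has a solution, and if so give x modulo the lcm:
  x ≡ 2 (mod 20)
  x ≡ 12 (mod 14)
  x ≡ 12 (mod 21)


Moduli 20, 14, 21 are not pairwise coprime, so CRT works modulo lcm(m_i) when all pairwise compatibility conditions hold.
Pairwise compatibility: gcd(m_i, m_j) must divide a_i - a_j for every pair.
Merge one congruence at a time:
  Start: x ≡ 2 (mod 20).
  Combine with x ≡ 12 (mod 14): gcd(20, 14) = 2; 12 - 2 = 10, which IS divisible by 2, so compatible.
    Write x = 2 + 20·t and substitute into x ≡ 12 (mod 14): 20·t ≡ 12 − 2 = 10 (mod 14).
    Divide the congruence (and modulus) by g = 2: 10·t ≡ 5 (mod 7).
    Reduce coefficients mod 7: 3·t ≡ 5 (mod 7).
    The inverse of 3 mod 7 is 5 (since 3·5 = 15 = 2·7 + 1), so t ≡ 5·5 = 25 ≡ 4 (mod 7).
    Then x = 2 + 20·4 = 82, valid modulo lcm(20, 14) = 140: x ≡ 82 (mod 140).
  Combine with x ≡ 12 (mod 21): gcd(140, 21) = 7; 12 - 82 = -70, which IS divisible by 7, so compatible.
    Write x = 82 + 140·t and substitute into x ≡ 12 (mod 21): 140·t ≡ 12 − 82 = -70 (mod 21).
    Divide the congruence (and modulus) by g = 7: 20·t ≡ -10 (mod 3).
    Reduce coefficients mod 3: 2·t ≡ 2 (mod 3).
    The inverse of 2 mod 3 is 2 (since 2·2 = 4 = 1·3 + 1), so t ≡ 2·2 = 4 ≡ 1 (mod 3).
    Then x = 82 + 140·1 = 222, valid modulo lcm(140, 21) = 420: x ≡ 222 (mod 420).
Verify: 222 mod 20 = 2, 222 mod 14 = 12, 222 mod 21 = 12.

x ≡ 222 (mod 420).


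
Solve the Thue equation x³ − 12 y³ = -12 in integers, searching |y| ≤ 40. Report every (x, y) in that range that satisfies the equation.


The equation is x³ - 12y³ = -12. For fixed y, x³ = 12·y³ − 12, so a solution requires the RHS to be a perfect cube.
Strategy: iterate y from -40 to 40, compute RHS = 12·y³ − 12, and check whether it is a (positive or negative) perfect cube.
Check small values of y:
  y = 0: RHS = -12 is not a perfect cube.
  y = 1: RHS = 0 = (0)³ ⇒ x = 0 works.
  y = -1: RHS = -24 is not a perfect cube.
  y = 2: RHS = 84 is not a perfect cube.
  y = -2: RHS = -108 is not a perfect cube.
  y = 3: RHS = 312 is not a perfect cube.
  y = -3: RHS = -336 is not a perfect cube.
Continuing the search up to |y| = 40 finds no further solutions beyond those listed.
Collected solutions: (0, 1).

Solutions (with |y| ≤ 40): (0, 1).


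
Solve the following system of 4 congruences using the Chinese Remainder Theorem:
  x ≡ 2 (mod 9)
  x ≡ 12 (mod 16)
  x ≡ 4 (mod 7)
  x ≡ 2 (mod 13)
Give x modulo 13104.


Product of moduli M = 9 · 16 · 7 · 13 = 13104.
Merge one congruence at a time:
  Start: x ≡ 2 (mod 9).
  Combine with x ≡ 12 (mod 16); new modulus lcm = 144.
    Write x = 2 + 9·t and substitute into x ≡ 12 (mod 16): 9·t ≡ 12 − 2 = 10 (mod 16).
    The inverse of 9 mod 16 is 9 (since 9·9 = 81 = 5·16 + 1), so t ≡ 9·10 = 90 ≡ 10 (mod 16).
    Then x = 2 + 9·10 = 92, valid modulo lcm(9, 16) = 144: x ≡ 92 (mod 144).
  Combine with x ≡ 4 (mod 7); new modulus lcm = 1008.
    Write x = 92 + 144·t and substitute into x ≡ 4 (mod 7): 144·t ≡ 4 − 92 = -88 (mod 7).
    Reduce coefficients mod 7: 4·t ≡ 3 (mod 7).
    The inverse of 4 mod 7 is 2 (since 4·2 = 8 = 1·7 + 1), so t ≡ 2·3 = 6 ≡ 6 (mod 7).
    Then x = 92 + 144·6 = 956, valid modulo lcm(144, 7) = 1008: x ≡ 956 (mod 1008).
  Combine with x ≡ 2 (mod 13); new modulus lcm = 13104.
    Write x = 956 + 1008·t and substitute into x ≡ 2 (mod 13): 1008·t ≡ 2 − 956 = -954 (mod 13).
    Reduce coefficients mod 13: 7·t ≡ 8 (mod 13).
    The inverse of 7 mod 13 is 2 (since 7·2 = 14 = 1·13 + 1), so t ≡ 2·8 = 16 ≡ 3 (mod 13).
    Then x = 956 + 1008·3 = 3980, valid modulo lcm(1008, 13) = 13104: x ≡ 3980 (mod 13104).
Verify against each original: 3980 mod 9 = 2, 3980 mod 16 = 12, 3980 mod 7 = 4, 3980 mod 13 = 2.

x ≡ 3980 (mod 13104).


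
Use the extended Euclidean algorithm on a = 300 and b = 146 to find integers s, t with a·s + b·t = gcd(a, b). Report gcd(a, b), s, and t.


Euclidean algorithm on (300, 146) — divide until remainder is 0:
  300 = 2 · 146 + 8
  146 = 18 · 8 + 2
  8 = 4 · 2 + 0
gcd(300, 146) = 2.
Track Bezout coefficients alongside the remainders: start with r₀ = 300 = a·1 + b·0 (s = 1, t = 0) and r₁ = 146 = a·0 + b·1 (s = 0, t = 1); each new remainder r_{k+1} = r_{k-1} − q_k·r_k inherits s_{k+1} = s_{k-1} − q_k·s_k, t_{k+1} = t_{k-1} − q_k·t_k, so r_k = a·s_k + b·t_k at every step:
  q = 2: r = 8, s = 1 − 2·0 = 1, t = 0 − 2·1 = -2  (check: 300·1 + 146·(-2) = 8)
  q = 18: r = 2, s = 0 − 18·1 = -18, t = 1 − 18·(-2) = 37  (check: 300·(-18) + 146·37 = 2)
The row with r = 2 (the gcd) gives the Bezout coefficients s = -18, t = 37.
Result: 300 · (-18) + 146 · (37) = 2.

gcd(300, 146) = 2; s = -18, t = 37 (check: 300·(-18) + 146·37 = 2).


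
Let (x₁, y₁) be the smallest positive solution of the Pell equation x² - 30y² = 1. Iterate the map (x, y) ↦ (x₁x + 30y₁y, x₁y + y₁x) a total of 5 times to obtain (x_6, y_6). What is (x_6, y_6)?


Step 1: Find the fundamental solution (x₁, y₁) of x² - 30y² = 1.
  Expand √30 as a continued fraction. a₀ = ⌊√30⌋ = 5; iterate m_{k+1} = d_k·a_k − m_k, d_{k+1} = (30 − m_{k+1}²)/d_k, a_{k+1} = ⌊(a₀ + m_{k+1})/d_{k+1}⌋ (starting m₀ = 0, d₀ = 1), with convergents p_k = a_k·p_{k-1} + p_{k-2}, q_k = a_k·q_{k-1} + q_{k-2} (p₋₁ = 1, q₋₁ = 0):
  k = 0: a₀ = 5; p₀/q₀ = 5/1; p₀² − 30·q₀² = 25 − 30 = -5.
  k = 1: m = 5, d = 5, a = ⌊(5 + 5)/5⌋ = 2; p/q = (2·5 + 1)/(2·1 + 0) = 11/2; p² − 30·q² = 121 − 120 = 1.
  The first convergent with p² − 30·q² = 1 gives the fundamental solution (x₁, y₁) = (11, 2).
Step 2: Apply the recurrence (x_{n+1}, y_{n+1}) = (x₁x_n + 30y₁y_n, x₁y_n + y₁x_n) repeatedly.
  From (x_1, y_1) = (11, 2): x_2 = 11·11 + 30·2·2 = 241; y_2 = 11·2 + 2·11 = 44.
  From (x_2, y_2) = (241, 44): x_3 = 11·241 + 30·2·44 = 5291; y_3 = 11·44 + 2·241 = 966.
  From (x_3, y_3) = (5291, 966): x_4 = 11·5291 + 30·2·966 = 116161; y_4 = 11·966 + 2·5291 = 21208.
  From (x_4, y_4) = (116161, 21208): x_5 = 11·116161 + 30·2·21208 = 2550251; y_5 = 11·21208 + 2·116161 = 465610.
  From (x_5, y_5) = (2550251, 465610): x_6 = 11·2550251 + 30·2·465610 = 55989361; y_6 = 11·465610 + 2·2550251 = 10222212.
Step 3: Verify x_6² - 30·y_6² = 3134808545188321 - 3134808545188320 = 1 (should be 1). ✓

(x_1, y_1) = (11, 2); (x_6, y_6) = (55989361, 10222212).


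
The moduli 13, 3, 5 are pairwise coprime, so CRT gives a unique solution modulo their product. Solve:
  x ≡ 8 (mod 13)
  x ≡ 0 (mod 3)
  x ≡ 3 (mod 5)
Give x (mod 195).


Moduli 13, 3, 5 are pairwise coprime; by CRT there is a unique solution modulo M = 13 · 3 · 5 = 195.
Solve pairwise, accumulating the modulus:
  Start with x ≡ 8 (mod 13).
  Combine with x ≡ 0 (mod 3): since gcd(13, 3) = 1, we get a unique residue mod 39.
    Write x = 8 + 13·t and substitute into x ≡ 0 (mod 3): 13·t ≡ 0 − 8 = -8 (mod 3).
    Reduce coefficients mod 3: 1·t ≡ 1 (mod 3).
    So t ≡ 1 (mod 3).
    Then x = 8 + 13·1 = 21, valid modulo lcm(13, 3) = 39: x ≡ 21 (mod 39).
  Combine with x ≡ 3 (mod 5): since gcd(39, 5) = 1, we get a unique residue mod 195.
    Write x = 21 + 39·t and substitute into x ≡ 3 (mod 5): 39·t ≡ 3 − 21 = -18 (mod 5).
    Reduce coefficients mod 5: 4·t ≡ 2 (mod 5).
    The inverse of 4 mod 5 is 4 (since 4·4 = 16 = 3·5 + 1), so t ≡ 4·2 = 8 ≡ 3 (mod 5).
    Then x = 21 + 39·3 = 138, valid modulo lcm(39, 5) = 195: x ≡ 138 (mod 195).
Verify: 138 mod 13 = 8 ✓, 138 mod 3 = 0 ✓, 138 mod 5 = 3 ✓.

x ≡ 138 (mod 195).


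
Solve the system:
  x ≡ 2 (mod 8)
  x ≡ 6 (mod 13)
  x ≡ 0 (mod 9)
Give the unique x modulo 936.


Moduli 8, 13, 9 are pairwise coprime; by CRT there is a unique solution modulo M = 8 · 13 · 9 = 936.
Solve pairwise, accumulating the modulus:
  Start with x ≡ 2 (mod 8).
  Combine with x ≡ 6 (mod 13): since gcd(8, 13) = 1, we get a unique residue mod 104.
    Write x = 2 + 8·t and substitute into x ≡ 6 (mod 13): 8·t ≡ 6 − 2 = 4 (mod 13).
    The inverse of 8 mod 13 is 5 (since 8·5 = 40 = 3·13 + 1), so t ≡ 5·4 = 20 ≡ 7 (mod 13).
    Then x = 2 + 8·7 = 58, valid modulo lcm(8, 13) = 104: x ≡ 58 (mod 104).
  Combine with x ≡ 0 (mod 9): since gcd(104, 9) = 1, we get a unique residue mod 936.
    Write x = 58 + 104·t and substitute into x ≡ 0 (mod 9): 104·t ≡ 0 − 58 = -58 (mod 9).
    Reduce coefficients mod 9: 5·t ≡ 5 (mod 9).
    The inverse of 5 mod 9 is 2 (since 5·2 = 10 = 1·9 + 1), so t ≡ 2·5 = 10 ≡ 1 (mod 9).
    Then x = 58 + 104·1 = 162, valid modulo lcm(104, 9) = 936: x ≡ 162 (mod 936).
Verify: 162 mod 8 = 2 ✓, 162 mod 13 = 6 ✓, 162 mod 9 = 0 ✓.

x ≡ 162 (mod 936).


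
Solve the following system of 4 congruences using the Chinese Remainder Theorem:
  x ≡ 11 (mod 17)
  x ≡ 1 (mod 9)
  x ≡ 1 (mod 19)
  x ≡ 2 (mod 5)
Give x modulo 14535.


Product of moduli M = 17 · 9 · 19 · 5 = 14535.
Merge one congruence at a time:
  Start: x ≡ 11 (mod 17).
  Combine with x ≡ 1 (mod 9); new modulus lcm = 153.
    Write x = 11 + 17·t and substitute into x ≡ 1 (mod 9): 17·t ≡ 1 − 11 = -10 (mod 9).
    Reduce coefficients mod 9: 8·t ≡ 8 (mod 9).
    The inverse of 8 mod 9 is 8 (since 8·8 = 64 = 7·9 + 1), so t ≡ 8·8 = 64 ≡ 1 (mod 9).
    Then x = 11 + 17·1 = 28, valid modulo lcm(17, 9) = 153: x ≡ 28 (mod 153).
  Combine with x ≡ 1 (mod 19); new modulus lcm = 2907.
    Write x = 28 + 153·t and substitute into x ≡ 1 (mod 19): 153·t ≡ 1 − 28 = -27 (mod 19).
    Reduce coefficients mod 19: 1·t ≡ 11 (mod 19).
    So t ≡ 11 (mod 19).
    Then x = 28 + 153·11 = 1711, valid modulo lcm(153, 19) = 2907: x ≡ 1711 (mod 2907).
  Combine with x ≡ 2 (mod 5); new modulus lcm = 14535.
    Write x = 1711 + 2907·t and substitute into x ≡ 2 (mod 5): 2907·t ≡ 2 − 1711 = -1709 (mod 5).
    Reduce coefficients mod 5: 2·t ≡ 1 (mod 5).
    The inverse of 2 mod 5 is 3 (since 2·3 = 6 = 1·5 + 1), so t ≡ 3·1 = 3 ≡ 3 (mod 5).
    Then x = 1711 + 2907·3 = 10432, valid modulo lcm(2907, 5) = 14535: x ≡ 10432 (mod 14535).
Verify against each original: 10432 mod 17 = 11, 10432 mod 9 = 1, 10432 mod 19 = 1, 10432 mod 5 = 2.

x ≡ 10432 (mod 14535).


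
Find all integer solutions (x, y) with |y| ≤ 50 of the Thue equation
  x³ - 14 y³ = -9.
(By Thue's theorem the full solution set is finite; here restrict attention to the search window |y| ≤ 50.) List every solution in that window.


The equation is x³ - 14y³ = -9. For fixed y, x³ = 14·y³ − 9, so a solution requires the RHS to be a perfect cube.
Strategy: iterate y from -50 to 50, compute RHS = 14·y³ − 9, and check whether it is a (positive or negative) perfect cube.
Check small values of y:
  y = 0: RHS = -9 is not a perfect cube.
  y = 1: RHS = 5 is not a perfect cube.
  y = -1: RHS = -23 is not a perfect cube.
  y = 2: RHS = 103 is not a perfect cube.
  y = -2: RHS = -121 is not a perfect cube.
  y = 3: RHS = 369 is not a perfect cube.
  y = -3: RHS = -387 is not a perfect cube.
Continuing the search up to |y| = 50 finds no solutions either.
No (x, y) in the scanned range satisfies the equation.

No integer solutions with |y| ≤ 50.


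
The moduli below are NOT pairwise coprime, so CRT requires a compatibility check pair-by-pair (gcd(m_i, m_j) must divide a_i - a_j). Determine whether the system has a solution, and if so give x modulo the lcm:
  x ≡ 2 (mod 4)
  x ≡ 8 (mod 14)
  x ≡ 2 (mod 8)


Moduli 4, 14, 8 are not pairwise coprime, so CRT works modulo lcm(m_i) when all pairwise compatibility conditions hold.
Pairwise compatibility: gcd(m_i, m_j) must divide a_i - a_j for every pair.
Merge one congruence at a time:
  Start: x ≡ 2 (mod 4).
  Combine with x ≡ 8 (mod 14): gcd(4, 14) = 2; 8 - 2 = 6, which IS divisible by 2, so compatible.
    Write x = 2 + 4·t and substitute into x ≡ 8 (mod 14): 4·t ≡ 8 − 2 = 6 (mod 14).
    Divide the congruence (and modulus) by g = 2: 2·t ≡ 3 (mod 7).
    The inverse of 2 mod 7 is 4 (since 2·4 = 8 = 1·7 + 1), so t ≡ 4·3 = 12 ≡ 5 (mod 7).
    Then x = 2 + 4·5 = 22, valid modulo lcm(4, 14) = 28: x ≡ 22 (mod 28).
  Combine with x ≡ 2 (mod 8): gcd(28, 8) = 4; 2 - 22 = -20, which IS divisible by 4, so compatible.
    Write x = 22 + 28·t and substitute into x ≡ 2 (mod 8): 28·t ≡ 2 − 22 = -20 (mod 8).
    Divide the congruence (and modulus) by g = 4: 7·t ≡ -5 (mod 2).
    Reduce coefficients mod 2: 1·t ≡ 1 (mod 2).
    So t ≡ 1 (mod 2).
    Then x = 22 + 28·1 = 50, valid modulo lcm(28, 8) = 56: x ≡ 50 (mod 56).
Verify: 50 mod 4 = 2, 50 mod 14 = 8, 50 mod 8 = 2.

x ≡ 50 (mod 56).


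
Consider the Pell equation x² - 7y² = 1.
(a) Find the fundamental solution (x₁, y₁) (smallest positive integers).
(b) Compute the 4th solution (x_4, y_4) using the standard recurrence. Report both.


Step 1: Find the fundamental solution (x₁, y₁) of x² - 7y² = 1.
  Expand √7 as a continued fraction. a₀ = ⌊√7⌋ = 2; iterate m_{k+1} = d_k·a_k − m_k, d_{k+1} = (7 − m_{k+1}²)/d_k, a_{k+1} = ⌊(a₀ + m_{k+1})/d_{k+1}⌋ (starting m₀ = 0, d₀ = 1), with convergents p_k = a_k·p_{k-1} + p_{k-2}, q_k = a_k·q_{k-1} + q_{k-2} (p₋₁ = 1, q₋₁ = 0):
  k = 0: a₀ = 2; p₀/q₀ = 2/1; p₀² − 7·q₀² = 4 − 7 = -3.
  k = 1: m = 2, d = 3, a = ⌊(2 + 2)/3⌋ = 1; p/q = (1·2 + 1)/(1·1 + 0) = 3/1; p² − 7·q² = 9 − 7 = 2.
  k = 2: m = 1, d = 2, a = ⌊(2 + 1)/2⌋ = 1; p/q = (1·3 + 2)/(1·1 + 1) = 5/2; p² − 7·q² = 25 − 28 = -3.
  k = 3: m = 1, d = 3, a = ⌊(2 + 1)/3⌋ = 1; p/q = (1·5 + 3)/(1·2 + 1) = 8/3; p² − 7·q² = 64 − 63 = 1.
  The first convergent with p² − 7·q² = 1 gives the fundamental solution (x₁, y₁) = (8, 3).
Step 2: Apply the recurrence (x_{n+1}, y_{n+1}) = (x₁x_n + 7y₁y_n, x₁y_n + y₁x_n) repeatedly.
  From (x_1, y_1) = (8, 3): x_2 = 8·8 + 7·3·3 = 127; y_2 = 8·3 + 3·8 = 48.
  From (x_2, y_2) = (127, 48): x_3 = 8·127 + 7·3·48 = 2024; y_3 = 8·48 + 3·127 = 765.
  From (x_3, y_3) = (2024, 765): x_4 = 8·2024 + 7·3·765 = 32257; y_4 = 8·765 + 3·2024 = 12192.
Step 3: Verify x_4² - 7·y_4² = 1040514049 - 1040514048 = 1 (should be 1). ✓

(x_1, y_1) = (8, 3); (x_4, y_4) = (32257, 12192).


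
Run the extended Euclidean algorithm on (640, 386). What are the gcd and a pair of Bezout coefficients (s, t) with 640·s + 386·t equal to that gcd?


Euclidean algorithm on (640, 386) — divide until remainder is 0:
  640 = 1 · 386 + 254
  386 = 1 · 254 + 132
  254 = 1 · 132 + 122
  132 = 1 · 122 + 10
  122 = 12 · 10 + 2
  10 = 5 · 2 + 0
gcd(640, 386) = 2.
Track Bezout coefficients alongside the remainders: start with r₀ = 640 = a·1 + b·0 (s = 1, t = 0) and r₁ = 386 = a·0 + b·1 (s = 0, t = 1); each new remainder r_{k+1} = r_{k-1} − q_k·r_k inherits s_{k+1} = s_{k-1} − q_k·s_k, t_{k+1} = t_{k-1} − q_k·t_k, so r_k = a·s_k + b·t_k at every step:
  q = 1: r = 254, s = 1 − 1·0 = 1, t = 0 − 1·1 = -1  (check: 640·1 + 386·(-1) = 254)
  q = 1: r = 132, s = 0 − 1·1 = -1, t = 1 − 1·(-1) = 2  (check: 640·(-1) + 386·2 = 132)
  q = 1: r = 122, s = 1 − 1·(-1) = 2, t = -1 − 1·2 = -3  (check: 640·2 + 386·(-3) = 122)
  q = 1: r = 10, s = -1 − 1·2 = -3, t = 2 − 1·(-3) = 5  (check: 640·(-3) + 386·5 = 10)
  q = 12: r = 2, s = 2 − 12·(-3) = 38, t = -3 − 12·5 = -63  (check: 640·38 + 386·(-63) = 2)
The row with r = 2 (the gcd) gives the Bezout coefficients s = 38, t = -63.
Result: 640 · (38) + 386 · (-63) = 2.

gcd(640, 386) = 2; s = 38, t = -63 (check: 640·38 + 386·(-63) = 2).


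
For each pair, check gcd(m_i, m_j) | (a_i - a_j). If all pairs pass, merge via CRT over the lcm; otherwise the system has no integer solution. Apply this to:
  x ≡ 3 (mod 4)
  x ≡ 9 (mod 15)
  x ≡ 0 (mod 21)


Moduli 4, 15, 21 are not pairwise coprime, so CRT works modulo lcm(m_i) when all pairwise compatibility conditions hold.
Pairwise compatibility: gcd(m_i, m_j) must divide a_i - a_j for every pair.
Merge one congruence at a time:
  Start: x ≡ 3 (mod 4).
  Combine with x ≡ 9 (mod 15): gcd(4, 15) = 1; 9 - 3 = 6, which IS divisible by 1, so compatible.
    Write x = 3 + 4·t and substitute into x ≡ 9 (mod 15): 4·t ≡ 9 − 3 = 6 (mod 15).
    The inverse of 4 mod 15 is 4 (since 4·4 = 16 = 1·15 + 1), so t ≡ 4·6 = 24 ≡ 9 (mod 15).
    Then x = 3 + 4·9 = 39, valid modulo lcm(4, 15) = 60: x ≡ 39 (mod 60).
  Combine with x ≡ 0 (mod 21): gcd(60, 21) = 3; 0 - 39 = -39, which IS divisible by 3, so compatible.
    Write x = 39 + 60·t and substitute into x ≡ 0 (mod 21): 60·t ≡ 0 − 39 = -39 (mod 21).
    Divide the congruence (and modulus) by g = 3: 20·t ≡ -13 (mod 7).
    Reduce coefficients mod 7: 6·t ≡ 1 (mod 7).
    The inverse of 6 mod 7 is 6 (since 6·6 = 36 = 5·7 + 1), so t ≡ 6·1 = 6 ≡ 6 (mod 7).
    Then x = 39 + 60·6 = 399, valid modulo lcm(60, 21) = 420: x ≡ 399 (mod 420).
Verify: 399 mod 4 = 3, 399 mod 15 = 9, 399 mod 21 = 0.

x ≡ 399 (mod 420).


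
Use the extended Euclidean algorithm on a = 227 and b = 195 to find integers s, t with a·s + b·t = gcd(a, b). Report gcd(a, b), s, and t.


Euclidean algorithm on (227, 195) — divide until remainder is 0:
  227 = 1 · 195 + 32
  195 = 6 · 32 + 3
  32 = 10 · 3 + 2
  3 = 1 · 2 + 1
  2 = 2 · 1 + 0
gcd(227, 195) = 1.
Track Bezout coefficients alongside the remainders: start with r₀ = 227 = a·1 + b·0 (s = 1, t = 0) and r₁ = 195 = a·0 + b·1 (s = 0, t = 1); each new remainder r_{k+1} = r_{k-1} − q_k·r_k inherits s_{k+1} = s_{k-1} − q_k·s_k, t_{k+1} = t_{k-1} − q_k·t_k, so r_k = a·s_k + b·t_k at every step:
  q = 1: r = 32, s = 1 − 1·0 = 1, t = 0 − 1·1 = -1  (check: 227·1 + 195·(-1) = 32)
  q = 6: r = 3, s = 0 − 6·1 = -6, t = 1 − 6·(-1) = 7  (check: 227·(-6) + 195·7 = 3)
  q = 10: r = 2, s = 1 − 10·(-6) = 61, t = -1 − 10·7 = -71  (check: 227·61 + 195·(-71) = 2)
  q = 1: r = 1, s = -6 − 1·61 = -67, t = 7 − 1·(-71) = 78  (check: 227·(-67) + 195·78 = 1)
The row with r = 1 (the gcd) gives the Bezout coefficients s = -67, t = 78.
Result: 227 · (-67) + 195 · (78) = 1.

gcd(227, 195) = 1; s = -67, t = 78 (check: 227·(-67) + 195·78 = 1).


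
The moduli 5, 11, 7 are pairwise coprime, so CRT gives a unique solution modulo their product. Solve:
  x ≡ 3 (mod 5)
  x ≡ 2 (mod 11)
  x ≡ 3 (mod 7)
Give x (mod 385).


Moduli 5, 11, 7 are pairwise coprime; by CRT there is a unique solution modulo M = 5 · 11 · 7 = 385.
Solve pairwise, accumulating the modulus:
  Start with x ≡ 3 (mod 5).
  Combine with x ≡ 2 (mod 11): since gcd(5, 11) = 1, we get a unique residue mod 55.
    Write x = 3 + 5·t and substitute into x ≡ 2 (mod 11): 5·t ≡ 2 − 3 = -1 (mod 11).
    Reduce coefficients mod 11: 5·t ≡ 10 (mod 11).
    The inverse of 5 mod 11 is 9 (since 5·9 = 45 = 4·11 + 1), so t ≡ 9·10 = 90 ≡ 2 (mod 11).
    Then x = 3 + 5·2 = 13, valid modulo lcm(5, 11) = 55: x ≡ 13 (mod 55).
  Combine with x ≡ 3 (mod 7): since gcd(55, 7) = 1, we get a unique residue mod 385.
    Write x = 13 + 55·t and substitute into x ≡ 3 (mod 7): 55·t ≡ 3 − 13 = -10 (mod 7).
    Reduce coefficients mod 7: 6·t ≡ 4 (mod 7).
    The inverse of 6 mod 7 is 6 (since 6·6 = 36 = 5·7 + 1), so t ≡ 6·4 = 24 ≡ 3 (mod 7).
    Then x = 13 + 55·3 = 178, valid modulo lcm(55, 7) = 385: x ≡ 178 (mod 385).
Verify: 178 mod 5 = 3 ✓, 178 mod 11 = 2 ✓, 178 mod 7 = 3 ✓.

x ≡ 178 (mod 385).


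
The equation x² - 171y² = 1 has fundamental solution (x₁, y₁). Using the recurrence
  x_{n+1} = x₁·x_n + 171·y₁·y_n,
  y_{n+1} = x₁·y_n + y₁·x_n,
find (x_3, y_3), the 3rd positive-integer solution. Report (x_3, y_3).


Step 1: Find the fundamental solution (x₁, y₁) of x² - 171y² = 1.
  Expand √171 as a continued fraction. a₀ = ⌊√171⌋ = 13; iterate m_{k+1} = d_k·a_k − m_k, d_{k+1} = (171 − m_{k+1}²)/d_k, a_{k+1} = ⌊(a₀ + m_{k+1})/d_{k+1}⌋ (starting m₀ = 0, d₀ = 1), with convergents p_k = a_k·p_{k-1} + p_{k-2}, q_k = a_k·q_{k-1} + q_{k-2} (p₋₁ = 1, q₋₁ = 0):
  k = 0: a₀ = 13; p₀/q₀ = 13/1; p₀² − 171·q₀² = 169 − 171 = -2.
  k = 1: m = 13, d = 2, a = ⌊(13 + 13)/2⌋ = 13; p/q = (13·13 + 1)/(13·1 + 0) = 170/13; p² − 171·q² = 28900 − 28899 = 1.
  The first convergent with p² − 171·q² = 1 gives the fundamental solution (x₁, y₁) = (170, 13).
Step 2: Apply the recurrence (x_{n+1}, y_{n+1}) = (x₁x_n + 171y₁y_n, x₁y_n + y₁x_n) repeatedly.
  From (x_1, y_1) = (170, 13): x_2 = 170·170 + 171·13·13 = 57799; y_2 = 170·13 + 13·170 = 4420.
  From (x_2, y_2) = (57799, 4420): x_3 = 170·57799 + 171·13·4420 = 19651490; y_3 = 170·4420 + 13·57799 = 1502787.
Step 3: Verify x_3² - 171·y_3² = 386181059220100 - 386181059220099 = 1 (should be 1). ✓

(x_1, y_1) = (170, 13); (x_3, y_3) = (19651490, 1502787).


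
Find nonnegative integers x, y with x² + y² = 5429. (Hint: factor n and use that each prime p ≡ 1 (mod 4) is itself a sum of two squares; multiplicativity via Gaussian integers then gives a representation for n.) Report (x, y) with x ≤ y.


Step 1: Factor n = 5429 = 61 · 89.
Step 2: Check the mod-4 condition on each prime factor: 61 ≡ 1 (mod 4), exponent 1; 89 ≡ 1 (mod 4), exponent 1.
All primes ≡ 3 (mod 4) appear to even exponent (or don't appear), so by the two-squares theorem n IS expressible as a sum of two squares.
Step 3: Build a representation. Here n = 61 · 89 is a product of primes ≡ 1 (mod 4). Each prime p ≡ 1 (mod 4) is itself a sum of two squares; find a² by testing p − a² for a perfect square:
  61: 61 − 1² = 60, 61 − 2² = 57, 61 − 3² = 52, 61 − 4² = 45, 61 − 5² = 36 = 6² ⇒ 61 = 5² + 6².
  89: 89 − 1² = 88, 89 − 2² = 85, 89 − 3² = 80, 89 − 4² = 73, 89 − 5² = 64 = 8² ⇒ 89 = 5² + 8².
  Combine using the Brahmagupta–Fibonacci identity (a² + b²)(c² + d²) = (ac − bd)² + (ad + bc)² = (ac + bd)² + (ad − bc)²:
  61 · 89 = 5429: from (5² + 6²)(5² + 8²), take (5·5 − 6·8, 5·8 + 6·5) = (25 − 48, 40 + 30) = (-23, 70); dropping signs (only squares matter) gives (23, 70); check 23² + 70² = 529 + 4900 = 5429 ✓.
Step 4: Order so x ≤ y and verify: 23² + 70² = 529 + 4900 = 5429 = n. ✓

n = 5429 = 23² + 70² (one valid representation with x ≤ y).


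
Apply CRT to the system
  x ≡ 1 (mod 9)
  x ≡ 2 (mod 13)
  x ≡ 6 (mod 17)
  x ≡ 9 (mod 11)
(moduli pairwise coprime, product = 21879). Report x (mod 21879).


Product of moduli M = 9 · 13 · 17 · 11 = 21879.
Merge one congruence at a time:
  Start: x ≡ 1 (mod 9).
  Combine with x ≡ 2 (mod 13); new modulus lcm = 117.
    Write x = 1 + 9·t and substitute into x ≡ 2 (mod 13): 9·t ≡ 2 − 1 = 1 (mod 13).
    The inverse of 9 mod 13 is 3 (since 9·3 = 27 = 2·13 + 1), so t ≡ 3·1 = 3 ≡ 3 (mod 13).
    Then x = 1 + 9·3 = 28, valid modulo lcm(9, 13) = 117: x ≡ 28 (mod 117).
  Combine with x ≡ 6 (mod 17); new modulus lcm = 1989.
    Write x = 28 + 117·t and substitute into x ≡ 6 (mod 17): 117·t ≡ 6 − 28 = -22 (mod 17).
    Reduce coefficients mod 17: 15·t ≡ 12 (mod 17).
    The inverse of 15 mod 17 is 8 (since 15·8 = 120 = 7·17 + 1), so t ≡ 8·12 = 96 ≡ 11 (mod 17).
    Then x = 28 + 117·11 = 1315, valid modulo lcm(117, 17) = 1989: x ≡ 1315 (mod 1989).
  Combine with x ≡ 9 (mod 11); new modulus lcm = 21879.
    Write x = 1315 + 1989·t and substitute into x ≡ 9 (mod 11): 1989·t ≡ 9 − 1315 = -1306 (mod 11).
    Reduce coefficients mod 11: 9·t ≡ 3 (mod 11).
    The inverse of 9 mod 11 is 5 (since 9·5 = 45 = 4·11 + 1), so t ≡ 5·3 = 15 ≡ 4 (mod 11).
    Then x = 1315 + 1989·4 = 9271, valid modulo lcm(1989, 11) = 21879: x ≡ 9271 (mod 21879).
Verify against each original: 9271 mod 9 = 1, 9271 mod 13 = 2, 9271 mod 17 = 6, 9271 mod 11 = 9.

x ≡ 9271 (mod 21879).


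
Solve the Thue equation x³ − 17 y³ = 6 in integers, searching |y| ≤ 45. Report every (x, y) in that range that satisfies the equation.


The equation is x³ - 17y³ = 6. For fixed y, x³ = 17·y³ + 6, so a solution requires the RHS to be a perfect cube.
Strategy: iterate y from -45 to 45, compute RHS = 17·y³ + 6, and check whether it is a (positive or negative) perfect cube.
Check small values of y:
  y = 0: RHS = 6 is not a perfect cube.
  y = 1: RHS = 23 is not a perfect cube.
  y = -1: RHS = -11 is not a perfect cube.
  y = 2: RHS = 142 is not a perfect cube.
  y = -2: RHS = -130 is not a perfect cube.
  y = 3: RHS = 465 is not a perfect cube.
  y = -3: RHS = -453 is not a perfect cube.
Continuing the search up to |y| = 45 finds no solutions either.
No (x, y) in the scanned range satisfies the equation.

No integer solutions with |y| ≤ 45.
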